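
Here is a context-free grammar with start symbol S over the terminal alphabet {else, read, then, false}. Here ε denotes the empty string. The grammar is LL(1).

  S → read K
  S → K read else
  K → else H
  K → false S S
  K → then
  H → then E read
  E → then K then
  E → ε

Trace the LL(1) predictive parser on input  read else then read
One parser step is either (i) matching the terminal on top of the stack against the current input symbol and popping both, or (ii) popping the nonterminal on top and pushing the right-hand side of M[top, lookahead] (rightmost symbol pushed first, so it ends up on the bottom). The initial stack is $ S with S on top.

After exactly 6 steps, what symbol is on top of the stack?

E

     Stack          Input                  Action
  1  $ S            read else then read $  expand S → read K
  2  $ K read       read else then read $  match read
  3  $ K            else then read $       expand K → else H
  4  $ H else       else then read $       match else
  5  $ H            then read $            expand H → then E read
  6  $ read E then  then read $            match then
Stack after step 6: $ read E (top = E).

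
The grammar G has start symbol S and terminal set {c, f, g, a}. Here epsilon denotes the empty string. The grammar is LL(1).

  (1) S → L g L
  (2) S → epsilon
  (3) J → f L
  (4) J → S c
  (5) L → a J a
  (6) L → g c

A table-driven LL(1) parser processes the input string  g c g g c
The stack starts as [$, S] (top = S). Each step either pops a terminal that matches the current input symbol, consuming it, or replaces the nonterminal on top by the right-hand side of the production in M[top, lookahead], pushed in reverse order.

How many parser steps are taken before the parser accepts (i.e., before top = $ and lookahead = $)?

8

step 1: stack=$ S  input=g c g g c $  — expand S → L g L
step 2: stack=$ L g L  input=g c g g c $  — expand L → g c
step 3: stack=$ L g c g  input=g c g g c $  — match g
step 4: stack=$ L g c  input=c g g c $  — match c
step 5: stack=$ L g  input=g g c $  — match g
step 6: stack=$ L  input=g c $  — expand L → g c
step 7: stack=$ c g  input=g c $  — match g
step 8: stack=$ c  input=c $  — match c
Accept reached after 8 steps.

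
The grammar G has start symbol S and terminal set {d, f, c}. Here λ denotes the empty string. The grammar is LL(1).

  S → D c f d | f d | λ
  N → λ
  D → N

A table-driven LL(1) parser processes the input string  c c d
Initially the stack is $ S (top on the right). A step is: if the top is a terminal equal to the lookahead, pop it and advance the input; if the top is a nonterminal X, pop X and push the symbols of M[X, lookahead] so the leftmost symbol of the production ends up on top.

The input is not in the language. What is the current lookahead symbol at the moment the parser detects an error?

step 1: stack=$ S  input=c c d $  — expand S → D c f d
step 2: stack=$ d f c D  input=c c d $  — expand D → N
step 3: stack=$ d f c N  input=c c d $  — expand N → λ
step 4: stack=$ d f c  input=c c d $  — match c
step 5: stack=$ d f  input=c d $  — error: top is terminal f but lookahead is c

c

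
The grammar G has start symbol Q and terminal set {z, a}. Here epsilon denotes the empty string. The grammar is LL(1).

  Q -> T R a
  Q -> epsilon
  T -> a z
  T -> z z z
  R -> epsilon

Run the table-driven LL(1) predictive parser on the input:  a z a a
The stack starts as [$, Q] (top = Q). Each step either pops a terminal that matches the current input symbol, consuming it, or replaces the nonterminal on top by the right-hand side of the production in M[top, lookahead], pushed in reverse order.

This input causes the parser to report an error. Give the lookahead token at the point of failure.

a

     Stack      Input      Action
  1  $ Q        a z a a $  expand Q -> T R a
  2  $ a R T    a z a a $  expand T -> a z
  3  $ a R z a  a z a a $  match a
  4  $ a R z    z a a $    match z
  5  $ a R      a a $      expand R -> epsilon
  6  $ a        a a $      match a
  7  $          a $        error: stack empty but input remains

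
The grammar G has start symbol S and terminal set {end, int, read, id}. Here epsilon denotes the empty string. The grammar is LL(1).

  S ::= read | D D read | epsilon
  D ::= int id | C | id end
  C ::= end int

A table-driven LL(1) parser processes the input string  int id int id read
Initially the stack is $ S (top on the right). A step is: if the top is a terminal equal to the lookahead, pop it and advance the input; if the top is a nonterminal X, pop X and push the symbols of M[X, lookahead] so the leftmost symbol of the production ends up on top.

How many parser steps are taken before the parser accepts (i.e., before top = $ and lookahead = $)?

8

step 1: stack=$ S  input=int id int id read $  — expand S ::= D D read
step 2: stack=$ read D D  input=int id int id read $  — expand D ::= int id
step 3: stack=$ read D id int  input=int id int id read $  — match int
step 4: stack=$ read D id  input=id int id read $  — match id
step 5: stack=$ read D  input=int id read $  — expand D ::= int id
step 6: stack=$ read id int  input=int id read $  — match int
step 7: stack=$ read id  input=id read $  — match id
step 8: stack=$ read  input=read $  — match read
Accept reached after 8 steps.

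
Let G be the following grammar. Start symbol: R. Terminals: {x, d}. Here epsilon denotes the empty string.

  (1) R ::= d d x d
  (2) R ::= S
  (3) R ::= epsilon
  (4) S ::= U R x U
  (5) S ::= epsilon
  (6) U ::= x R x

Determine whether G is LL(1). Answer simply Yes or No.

No

FIRST(R) = {epsilon, d, x}
FIRST(S) = {epsilon, x}
FIRST(U) = {x}
FOLLOW(R) = {$, x}
FOLLOW(S) = {$, x}
FOLLOW(U) = {$, d, x}
Cell M[R, $] receives both R ::= S and R ::= epsilon — the grammar is not LL(1).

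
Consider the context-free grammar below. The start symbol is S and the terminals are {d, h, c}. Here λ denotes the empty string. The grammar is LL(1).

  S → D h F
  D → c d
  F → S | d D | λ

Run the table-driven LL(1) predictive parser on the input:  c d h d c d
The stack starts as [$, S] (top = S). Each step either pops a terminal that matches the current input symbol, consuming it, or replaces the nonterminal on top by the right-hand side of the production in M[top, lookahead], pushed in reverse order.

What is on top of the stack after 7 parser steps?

D

step 1: stack=$ S  input=c d h d c d $  — expand S → D h F
step 2: stack=$ F h D  input=c d h d c d $  — expand D → c d
step 3: stack=$ F h d c  input=c d h d c d $  — match c
step 4: stack=$ F h d  input=d h d c d $  — match d
step 5: stack=$ F h  input=h d c d $  — match h
step 6: stack=$ F  input=d c d $  — expand F → d D
step 7: stack=$ D d  input=d c d $  — match d
Stack after step 7: $ D (top = D).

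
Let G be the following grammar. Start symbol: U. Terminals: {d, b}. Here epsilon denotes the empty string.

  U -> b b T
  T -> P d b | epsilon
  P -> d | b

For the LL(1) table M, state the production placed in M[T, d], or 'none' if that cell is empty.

T -> P d b

FIRST(U): from U->b b T we get {b}. So FIRST(U) = {b}.
FIRST(P): from P->d we get {d}; from P->b we get {b}. So FIRST(P) = {b, d}.
FIRST(T): from T->P d b we get {b, d}; from T->epsilon we get {epsilon}. So FIRST(T) = {epsilon, b, d}.
FOLLOW(U) includes $ since U is the start symbol.
FOLLOW(U): U appears on no right-hand side. Thus FOLLOW(U) = {$}.
FOLLOW(T): in U->b b T, the suffix after T is empty, so FOLLOW(T) ⊇ FOLLOW(U) = {$}. Thus FOLLOW(T) = {$}.
For T -> P d b: FIRST(P d b) = {b, d}, so it goes in M[T, t] for t ∈ {b, d}.
For T -> epsilon: FIRST(epsilon) = {epsilon}, so it goes in M[T, t] for t ∈ {}; since epsilon ∈ FIRST, also for every t ∈ FOLLOW(T) = {$}.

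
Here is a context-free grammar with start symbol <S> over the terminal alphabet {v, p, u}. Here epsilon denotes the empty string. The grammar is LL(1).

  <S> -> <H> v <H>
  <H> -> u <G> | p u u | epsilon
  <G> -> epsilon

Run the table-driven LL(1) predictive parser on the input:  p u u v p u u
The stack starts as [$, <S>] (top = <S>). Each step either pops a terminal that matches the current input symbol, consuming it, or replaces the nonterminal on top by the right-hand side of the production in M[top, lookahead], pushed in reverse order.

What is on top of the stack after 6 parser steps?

     Stack          Input            Action
  1  $ <S>          p u u v p u u $  expand <S> -> <H> v <H>
  2  $ <H> v <H>    p u u v p u u $  expand <H> -> p u u
  3  $ <H> v u u p  p u u v p u u $  match p
  4  $ <H> v u u    u u v p u u $    match u
  5  $ <H> v u      u v p u u $      match u
  6  $ <H> v        v p u u $        match v
Stack after step 6: $ <H> (top = <H>).

<H>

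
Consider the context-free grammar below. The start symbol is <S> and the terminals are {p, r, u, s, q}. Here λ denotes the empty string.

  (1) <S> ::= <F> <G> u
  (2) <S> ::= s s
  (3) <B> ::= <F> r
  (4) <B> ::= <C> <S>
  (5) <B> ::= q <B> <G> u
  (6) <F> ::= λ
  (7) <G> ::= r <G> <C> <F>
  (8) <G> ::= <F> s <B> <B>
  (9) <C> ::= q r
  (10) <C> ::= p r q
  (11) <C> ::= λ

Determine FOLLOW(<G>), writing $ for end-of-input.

FIRST(<F>) = {λ}
FIRST(<C>) = {λ, p, q}
FIRST(<G>) = {r, s}  (via <F> s <B> <B>)
FIRST(<S>) = {r, s}  (via <F> <G> u)
FIRST(<B>) = {p, q, r, s}  (via <F> r, <C> <S>)
FOLLOW(<S>) includes $ since <S> is the start symbol.
FOLLOW(<G>): in <S>::=<F> <G> u, <G> is followed by u with FIRST {u}; in <B>::=q <B> <G> u, <G> is followed by u with FIRST {u}; in <G>::=r <G> <C> <F>, <G> is followed by <C> <F> with FIRST {λ, p, q}; in <G>::=r <G> <C> <F>, the suffix after <G> is nullable (adds nothing new). Thus FOLLOW(<G>) = {p, q, u}.
FOLLOW(<B>): in <B>::=q <B> <G> u, <B> is followed by <G> u with FIRST {r, s}; in <G>::=<F> s <B> <B> (occurrence 1), <B> is followed by <B> with FIRST {p, q, r, s}; in <G>::=<F> s <B> <B> (occurrence 2), the suffix after <B> is empty, so FOLLOW(<B>) ⊇ FOLLOW(<G>) = {p, q, u}. Thus FOLLOW(<B>) = {p, q, r, s, u}.
FOLLOW(<S>): in <B>::=<C> <S>, the suffix after <S> is empty, so FOLLOW(<S>) ⊇ FOLLOW(<B>) = {p, q, r, s, u}. Thus FOLLOW(<S>) = {$, p, q, r, s, u}.
FOLLOW(<F>): in <S>::=<F> <G> u, <F> is followed by <G> u with FIRST {r, s}; in <B>::=<F> r, <F> is followed by r with FIRST {r}; in <G>::=r <G> <C> <F>, the suffix after <F> is empty, so FOLLOW(<F>) ⊇ FOLLOW(<G>) = {p, q, u}; in <G>::=<F> s <B> <B>, <F> is followed by s <B> <B> with FIRST {s}. Thus FOLLOW(<F>) = {p, q, r, s, u}.
FOLLOW(<C>): in <B>::=<C> <S>, <C> is followed by <S> with FIRST {r, s}; in <G>::=r <G> <C> <F>, <C> is followed by <F> with FIRST {λ}; in <G>::=r <G> <C> <F>, the suffix after <C> is nullable, so FOLLOW(<C>) ⊇ FOLLOW(<G>) = {p, q, u}. Thus FOLLOW(<C>) = {p, q, r, s, u}.

{p, q, u}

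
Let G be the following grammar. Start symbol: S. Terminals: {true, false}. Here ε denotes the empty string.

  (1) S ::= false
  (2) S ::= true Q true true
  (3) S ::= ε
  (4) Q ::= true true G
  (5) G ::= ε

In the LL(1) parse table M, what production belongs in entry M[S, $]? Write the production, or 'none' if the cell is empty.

S ::= ε

FIRST(S) = {ε, false, true}
FIRST(Q) = {true}
FIRST(G) = {ε}
FOLLOW(S) includes $ since S is the start symbol.
FOLLOW(S): S appears on no right-hand side. Thus FOLLOW(S) = {$}.
For S ::= false: FIRST(false) = {false}, so it goes in M[S, t] for t ∈ {false}.
For S ::= true Q true true: FIRST(true Q true true) = {true}, so it goes in M[S, t] for t ∈ {true}.
For S ::= ε: FIRST(ε) = {ε}, so it goes in M[S, t] for t ∈ {}; since ε ∈ FIRST, also for every t ∈ FOLLOW(S) = {$}.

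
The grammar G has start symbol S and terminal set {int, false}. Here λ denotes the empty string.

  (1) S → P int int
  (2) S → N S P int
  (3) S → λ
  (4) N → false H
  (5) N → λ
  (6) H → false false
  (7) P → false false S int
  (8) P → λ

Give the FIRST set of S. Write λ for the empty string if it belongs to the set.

FIRST(N): from N→false H we get {false}; from N→λ we get {λ}. So FIRST(N) = {λ, false}.
FIRST(H): from H→false false we get {false}. So FIRST(H) = {false}.
FIRST(P): from P→false false S int we get {false}; from P→λ we get {λ}. So FIRST(P) = {λ, false}.
FIRST(S): from S→P int int we get {false, int}; from S→N S P int we get {false, int}; from S→λ we get {λ}. So FIRST(S) = {λ, false, int}.

{λ, false, int}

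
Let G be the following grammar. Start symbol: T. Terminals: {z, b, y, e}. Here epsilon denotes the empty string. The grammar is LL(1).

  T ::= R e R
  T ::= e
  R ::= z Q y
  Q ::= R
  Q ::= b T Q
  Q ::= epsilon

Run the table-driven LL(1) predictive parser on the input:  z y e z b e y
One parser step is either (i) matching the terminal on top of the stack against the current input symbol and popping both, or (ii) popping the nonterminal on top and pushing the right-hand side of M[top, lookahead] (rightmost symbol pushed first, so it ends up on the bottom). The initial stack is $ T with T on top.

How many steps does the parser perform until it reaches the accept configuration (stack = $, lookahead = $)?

step 1: stack=$ T  input=z y e z b e y $  — expand T ::= R e R
step 2: stack=$ R e R  input=z y e z b e y $  — expand R ::= z Q y
step 3: stack=$ R e y Q z  input=z y e z b e y $  — match z
step 4: stack=$ R e y Q  input=y e z b e y $  — expand Q ::= epsilon
step 5: stack=$ R e y  input=y e z b e y $  — match y
step 6: stack=$ R e  input=e z b e y $  — match e
step 7: stack=$ R  input=z b e y $  — expand R ::= z Q y
step 8: stack=$ y Q z  input=z b e y $  — match z
step 9: stack=$ y Q  input=b e y $  — expand Q ::= b T Q
step 10: stack=$ y Q T b  input=b e y $  — match b
step 11: stack=$ y Q T  input=e y $  — expand T ::= e
step 12: stack=$ y Q e  input=e y $  — match e
step 13: stack=$ y Q  input=y $  — expand Q ::= epsilon
step 14: stack=$ y  input=y $  — match y
Accept reached after 14 steps.

14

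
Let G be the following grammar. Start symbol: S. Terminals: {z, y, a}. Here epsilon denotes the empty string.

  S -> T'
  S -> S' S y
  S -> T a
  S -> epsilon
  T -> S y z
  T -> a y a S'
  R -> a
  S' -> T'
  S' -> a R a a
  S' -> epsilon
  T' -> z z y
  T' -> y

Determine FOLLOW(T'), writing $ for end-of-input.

{$, a, y, z}

FIRST(R): from R->a we get {a}. So FIRST(R) = {a}.
FIRST(T'): from T'->z z y we get {z}; from T'->y we get {y}. So FIRST(T') = {y, z}.
FIRST(S'): from S'->T' we get {y, z}; from S'->a R a a we get {a}; from S'->epsilon we get {epsilon}. So FIRST(S') = {epsilon, a, y, z}.
FIRST(S): from S->T' we get {y, z}; from S->S' S y we get {a, y, z}; from S->T a we get {a, y, z}; from S->epsilon we get {epsilon}. So FIRST(S) = {epsilon, a, y, z}.
FIRST(T): from T->S y z we get {a, y, z}; from T->a y a S' we get {a}. So FIRST(T) = {a, y, z}.
FOLLOW(S) includes $ since S is the start symbol.
FOLLOW(S): in S->S' S y, S is followed by y with FIRST {y}; in T->S y z, S is followed by y z with FIRST {y}. Thus FOLLOW(S) = {$, y}.
FOLLOW(T): in S->T a, T is followed by a with FIRST {a}. Thus FOLLOW(T) = {a}.
FOLLOW(R): in S'->a R a a, R is followed by a a with FIRST {a}. Thus FOLLOW(R) = {a}.
FOLLOW(S'): in S->S' S y, S' is followed by S y with FIRST {a, y, z}; in T->a y a S', the suffix after S' is empty, so FOLLOW(S') ⊇ FOLLOW(T) = {a}. Thus FOLLOW(S') = {a, y, z}.
FOLLOW(T'): in S->T', the suffix after T' is empty, so FOLLOW(T') ⊇ FOLLOW(S) = {$, y}; in S'->T', the suffix after T' is empty, so FOLLOW(T') ⊇ FOLLOW(S') = {a, y, z}. Thus FOLLOW(T') = {$, a, y, z}.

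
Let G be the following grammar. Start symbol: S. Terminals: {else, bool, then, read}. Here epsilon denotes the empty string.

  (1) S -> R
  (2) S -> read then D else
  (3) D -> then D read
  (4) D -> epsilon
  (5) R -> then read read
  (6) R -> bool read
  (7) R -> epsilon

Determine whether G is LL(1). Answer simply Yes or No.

Yes

FIRST(S) = {epsilon, bool, read, then}
FIRST(D) = {epsilon, then}
FIRST(R) = {epsilon, bool, then}
FOLLOW(S) = {$}
FOLLOW(D) = {else, read}
FOLLOW(R) = {$}
Each cell of M receives at most one production.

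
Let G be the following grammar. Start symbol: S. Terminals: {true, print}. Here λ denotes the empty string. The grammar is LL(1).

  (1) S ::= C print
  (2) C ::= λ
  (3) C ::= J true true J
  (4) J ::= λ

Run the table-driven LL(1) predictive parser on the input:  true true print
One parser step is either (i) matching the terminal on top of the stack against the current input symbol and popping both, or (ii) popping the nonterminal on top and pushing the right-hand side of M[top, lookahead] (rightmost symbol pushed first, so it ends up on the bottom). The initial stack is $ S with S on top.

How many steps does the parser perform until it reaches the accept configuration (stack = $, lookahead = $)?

7

step 1: stack=$ S  input=true true print $  — expand S ::= C print
step 2: stack=$ print C  input=true true print $  — expand C ::= J true true J
step 3: stack=$ print J true true J  input=true true print $  — expand J ::= λ
step 4: stack=$ print J true true  input=true true print $  — match true
step 5: stack=$ print J true  input=true print $  — match true
step 6: stack=$ print J  input=print $  — expand J ::= λ
step 7: stack=$ print  input=print $  — match print
Accept reached after 7 steps.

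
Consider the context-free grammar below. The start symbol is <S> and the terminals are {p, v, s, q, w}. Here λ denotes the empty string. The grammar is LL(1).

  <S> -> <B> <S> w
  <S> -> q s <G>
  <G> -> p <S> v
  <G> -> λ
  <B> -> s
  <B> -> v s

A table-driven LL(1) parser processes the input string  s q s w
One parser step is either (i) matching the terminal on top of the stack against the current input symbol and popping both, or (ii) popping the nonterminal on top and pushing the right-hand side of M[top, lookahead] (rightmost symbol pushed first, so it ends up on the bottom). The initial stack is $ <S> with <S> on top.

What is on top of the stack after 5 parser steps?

s

     Stack        Input      Action
  1  $ <S>        s q s w $  expand <S> -> <B> <S> w
  2  $ w <S> <B>  s q s w $  expand <B> -> s
  3  $ w <S> s    s q s w $  match s
  4  $ w <S>      q s w $    expand <S> -> q s <G>
  5  $ w <G> s q  q s w $    match q
Stack after step 5: $ w <G> s (top = s).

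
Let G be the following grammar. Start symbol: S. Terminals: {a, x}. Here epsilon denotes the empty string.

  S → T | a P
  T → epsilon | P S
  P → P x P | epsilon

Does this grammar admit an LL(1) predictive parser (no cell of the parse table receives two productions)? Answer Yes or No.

No

FIRST(S) = {epsilon, a, x}
FIRST(T) = {epsilon, a, x}
FIRST(P) = {epsilon, x}
FOLLOW(S) = {$}
FOLLOW(T) = {$}
FOLLOW(P) = {$, a, x}
Cell M[P, x] receives both P → P x P and P → epsilon — the grammar is not LL(1).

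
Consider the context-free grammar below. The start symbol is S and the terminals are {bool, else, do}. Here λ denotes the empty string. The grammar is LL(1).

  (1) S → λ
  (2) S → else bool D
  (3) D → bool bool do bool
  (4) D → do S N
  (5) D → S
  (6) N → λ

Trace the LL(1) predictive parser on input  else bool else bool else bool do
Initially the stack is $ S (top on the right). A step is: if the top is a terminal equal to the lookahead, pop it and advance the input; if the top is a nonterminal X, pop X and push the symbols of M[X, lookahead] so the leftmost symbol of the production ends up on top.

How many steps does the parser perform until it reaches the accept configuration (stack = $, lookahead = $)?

      Stack          Input                               Action
   1  $ S            else bool else bool else bool do $  expand S → else bool D
   2  $ D bool else  else bool else bool else bool do $  match else
   3  $ D bool       bool else bool else bool do $       match bool
   4  $ D            else bool else bool do $            expand D → S
   5  $ S            else bool else bool do $            expand S → else bool D
   6  $ D bool else  else bool else bool do $            match else
   7  $ D bool       bool else bool do $                 match bool
   8  $ D            else bool do $                      expand D → S
   9  $ S            else bool do $                      expand S → else bool D
  10  $ D bool else  else bool do $                      match else
  11  $ D bool       bool do $                           match bool
  12  $ D            do $                                expand D → do S N
  13  $ N S do       do $                                match do
  14  $ N S          $                                   expand S → λ
  15  $ N            $                                   expand N → λ
Accept reached after 15 steps.

15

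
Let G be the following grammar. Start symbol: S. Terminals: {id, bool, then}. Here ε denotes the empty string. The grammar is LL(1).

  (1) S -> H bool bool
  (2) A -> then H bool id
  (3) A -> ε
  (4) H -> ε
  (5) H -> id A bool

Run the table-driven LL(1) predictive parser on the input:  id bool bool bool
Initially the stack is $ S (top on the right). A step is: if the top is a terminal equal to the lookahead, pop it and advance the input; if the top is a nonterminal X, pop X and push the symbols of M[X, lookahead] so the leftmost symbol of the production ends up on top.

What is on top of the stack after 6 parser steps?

     Stack                  Input                Action
  1  $ S                    id bool bool bool $  expand S -> H bool bool
  2  $ bool bool H          id bool bool bool $  expand H -> id A bool
  3  $ bool bool bool A id  id bool bool bool $  match id
  4  $ bool bool bool A     bool bool bool $     expand A -> ε
  5  $ bool bool bool       bool bool bool $     match bool
  6  $ bool bool            bool bool $          match bool
Stack after step 6: $ bool (top = bool).

bool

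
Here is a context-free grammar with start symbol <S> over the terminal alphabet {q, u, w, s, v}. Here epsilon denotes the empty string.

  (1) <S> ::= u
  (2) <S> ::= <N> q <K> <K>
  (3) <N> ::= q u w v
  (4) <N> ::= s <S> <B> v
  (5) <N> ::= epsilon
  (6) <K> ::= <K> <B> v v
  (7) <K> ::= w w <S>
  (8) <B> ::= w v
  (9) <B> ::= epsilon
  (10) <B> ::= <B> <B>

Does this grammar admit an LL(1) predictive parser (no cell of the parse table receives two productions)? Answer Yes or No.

No

FIRST(<S>) = {q, s, u}
FIRST(<N>) = {epsilon, q, s}
FIRST(<K>) = {w}
FIRST(<B>) = {epsilon, w}
FOLLOW(<S>) = {$, v, w}
FOLLOW(<N>) = {q}
FOLLOW(<K>) = {$, v, w}
FOLLOW(<B>) = {v, w}
Cell M[<B>, v] receives both <B> ::= epsilon and <B> ::= <B> <B> — the grammar is not LL(1).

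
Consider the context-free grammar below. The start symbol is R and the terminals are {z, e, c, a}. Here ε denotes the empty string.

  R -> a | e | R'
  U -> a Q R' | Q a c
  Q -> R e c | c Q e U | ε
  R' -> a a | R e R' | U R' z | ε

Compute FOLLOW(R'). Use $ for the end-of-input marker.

FIRST(R) = {ε, a, c, e}  (via R')
FIRST(Q) = {ε, a, c, e}  (via R e c)
FIRST(U) = {a, c, e}  (via Q a c)
FIRST(R') = {ε, a, c, e}  (via R e R', U R' z)
FOLLOW(R) includes $ since R is the start symbol.
FOLLOW(R): in Q->R e c, R is followed by e c with FIRST {e}; in R'->R e R', R is followed by e R' with FIRST {e}. Thus FOLLOW(R) = {$, e}.
FOLLOW(U): in Q->c Q e U, the suffix after U is empty, so FOLLOW(U) ⊇ FOLLOW(Q) = {a, c, e, z}; in R'->U R' z, U is followed by R' z with FIRST {a, c, e, z}. Thus FOLLOW(U) = {a, c, e, z}.
FOLLOW(Q): in U->a Q R', Q is followed by R' with FIRST {ε, a, c, e}; in U->a Q R', the suffix after Q is nullable, so FOLLOW(Q) ⊇ FOLLOW(U) = {a, c, e, z}; in U->Q a c, Q is followed by a c with FIRST {a}; in Q->c Q e U, Q is followed by e U with FIRST {e}. Thus FOLLOW(Q) = {a, c, e, z}.
FOLLOW(R'): in R->R', the suffix after R' is empty, so FOLLOW(R') ⊇ FOLLOW(R) = {$, e}; in U->a Q R', the suffix after R' is empty, so FOLLOW(R') ⊇ FOLLOW(U) = {a, c, e, z}; in R'->R e R', the suffix after R' is empty (adds nothing new); in R'->U R' z, R' is followed by z with FIRST {z}. Thus FOLLOW(R') = {$, a, c, e, z}.

{$, a, c, e, z}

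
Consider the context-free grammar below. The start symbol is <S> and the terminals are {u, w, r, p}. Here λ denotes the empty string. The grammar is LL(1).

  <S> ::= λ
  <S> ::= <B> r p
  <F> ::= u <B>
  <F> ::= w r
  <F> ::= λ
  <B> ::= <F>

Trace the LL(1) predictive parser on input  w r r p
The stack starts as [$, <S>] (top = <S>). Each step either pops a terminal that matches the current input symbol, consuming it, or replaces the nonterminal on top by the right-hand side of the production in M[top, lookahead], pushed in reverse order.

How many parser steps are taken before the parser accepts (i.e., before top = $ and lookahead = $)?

7

step 1: stack=$ <S>  input=w r r p $  — expand <S> ::= <B> r p
step 2: stack=$ p r <B>  input=w r r p $  — expand <B> ::= <F>
step 3: stack=$ p r <F>  input=w r r p $  — expand <F> ::= w r
step 4: stack=$ p r r w  input=w r r p $  — match w
step 5: stack=$ p r r  input=r r p $  — match r
step 6: stack=$ p r  input=r p $  — match r
step 7: stack=$ p  input=p $  — match p
Accept reached after 7 steps.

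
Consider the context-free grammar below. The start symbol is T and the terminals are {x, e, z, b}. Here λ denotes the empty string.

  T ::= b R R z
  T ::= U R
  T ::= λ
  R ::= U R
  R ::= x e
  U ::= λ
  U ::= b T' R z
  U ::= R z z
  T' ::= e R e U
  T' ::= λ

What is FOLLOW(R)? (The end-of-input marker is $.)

{$, b, e, x, z}

FIRST(T') = {λ, e}
FIRST(T) = {λ, b, x}  (via U R)
FIRST(R) = {b, x}  (via U R)
FIRST(U) = {λ, b, x}  (via R z z)
FOLLOW(T) includes $ since T is the start symbol.
FOLLOW(T): T appears on no right-hand side. Thus FOLLOW(T) = {$}.
FOLLOW(R): in T::=b R R z (occurrence 1), R is followed by R z with FIRST {b, x}; in T::=b R R z (occurrence 2), R is followed by z with FIRST {z}; in T::=U R, the suffix after R is empty, so FOLLOW(R) ⊇ FOLLOW(T) = {$}; in R::=U R, the suffix after R is empty (adds nothing new); in U::=b T' R z, R is followed by z with FIRST {z}; in U::=R z z, R is followed by z z with FIRST {z}; in T'::=e R e U, R is followed by e U with FIRST {e}. Thus FOLLOW(R) = {$, b, e, x, z}.
FOLLOW(T'): in U::=b T' R z, T' is followed by R z with FIRST {b, x}. Thus FOLLOW(T') = {b, x}.
FOLLOW(U): in T::=U R, U is followed by R with FIRST {b, x}; in R::=U R, U is followed by R with FIRST {b, x}; in T'::=e R e U, the suffix after U is empty, so FOLLOW(U) ⊇ FOLLOW(T') = {b, x}. Thus FOLLOW(U) = {b, x}.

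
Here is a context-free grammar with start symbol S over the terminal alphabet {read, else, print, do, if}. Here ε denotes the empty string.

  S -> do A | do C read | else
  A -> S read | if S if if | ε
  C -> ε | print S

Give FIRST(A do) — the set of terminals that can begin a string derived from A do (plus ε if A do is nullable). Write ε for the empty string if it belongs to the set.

FIRST(S) = {do, else}
FIRST(C) = {ε, print}
FIRST(A) = {ε, do, else, if}  (via S read)
FIRST(A do): take FIRST of each symbol in turn, carrying on past any symbol whose FIRST contains ε; result {do, else, if}.

{do, else, if}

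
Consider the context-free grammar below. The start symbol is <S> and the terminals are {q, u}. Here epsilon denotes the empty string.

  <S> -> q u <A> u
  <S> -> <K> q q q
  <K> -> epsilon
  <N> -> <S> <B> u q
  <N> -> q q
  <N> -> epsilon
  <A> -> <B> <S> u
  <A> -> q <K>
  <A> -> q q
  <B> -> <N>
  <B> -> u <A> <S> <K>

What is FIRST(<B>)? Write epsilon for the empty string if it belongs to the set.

{epsilon, q, u}

FIRST(<K>) = {epsilon}
FIRST(<S>) = {q}  (via <K> q q q)
FIRST(<N>) = {epsilon, q}  (via <S> <B> u q)
FIRST(<B>) = {epsilon, q, u}  (via <N>)
FIRST(<A>) = {q, u}  (via <B> <S> u)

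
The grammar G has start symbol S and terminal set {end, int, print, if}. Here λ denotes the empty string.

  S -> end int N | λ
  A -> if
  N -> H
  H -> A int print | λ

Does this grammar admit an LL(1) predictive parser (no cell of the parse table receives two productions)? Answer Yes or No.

Yes

FIRST(S) = {λ, end}
FIRST(A) = {if}
FIRST(N) = {λ, if}
FIRST(H) = {λ, if}
FOLLOW(S) = {$}
FOLLOW(A) = {int}
FOLLOW(N) = {$}
FOLLOW(H) = {$}
Each cell of M receives at most one production.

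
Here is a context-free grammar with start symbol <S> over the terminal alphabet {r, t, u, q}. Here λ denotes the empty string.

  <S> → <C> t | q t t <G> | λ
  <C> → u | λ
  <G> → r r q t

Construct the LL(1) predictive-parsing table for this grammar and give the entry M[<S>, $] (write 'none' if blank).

<S> → λ

FIRST(<C>) = {λ, u}
FIRST(<G>) = {r}
FIRST(<S>) = {λ, q, t, u}  (via <C> t)
FOLLOW(<S>) includes $ since <S> is the start symbol.
FOLLOW(<S>): <S> appears on no right-hand side. Thus FOLLOW(<S>) = {$}.
For <S> → <C> t: FIRST(<C> t) = {t, u}, so it goes in M[<S>, t] for t ∈ {t, u}.
For <S> → q t t <G>: FIRST(q t t <G>) = {q}, so it goes in M[<S>, t] for t ∈ {q}.
For <S> → λ: FIRST(λ) = {λ}, so it goes in M[<S>, t] for t ∈ {}; since λ ∈ FIRST, also for every t ∈ FOLLOW(<S>) = {$}.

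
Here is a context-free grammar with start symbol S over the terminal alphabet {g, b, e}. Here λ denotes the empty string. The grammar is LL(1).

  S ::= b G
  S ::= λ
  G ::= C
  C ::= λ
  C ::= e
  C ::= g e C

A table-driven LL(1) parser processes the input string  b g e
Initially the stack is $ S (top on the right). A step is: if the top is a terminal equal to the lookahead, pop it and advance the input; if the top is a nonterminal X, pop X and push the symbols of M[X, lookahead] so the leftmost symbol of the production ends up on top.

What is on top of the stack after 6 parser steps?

step 1: stack=$ S  input=b g e $  — expand S ::= b G
step 2: stack=$ G b  input=b g e $  — match b
step 3: stack=$ G  input=g e $  — expand G ::= C
step 4: stack=$ C  input=g e $  — expand C ::= g e C
step 5: stack=$ C e g  input=g e $  — match g
step 6: stack=$ C e  input=e $  — match e
Stack after step 6: $ C (top = C).

C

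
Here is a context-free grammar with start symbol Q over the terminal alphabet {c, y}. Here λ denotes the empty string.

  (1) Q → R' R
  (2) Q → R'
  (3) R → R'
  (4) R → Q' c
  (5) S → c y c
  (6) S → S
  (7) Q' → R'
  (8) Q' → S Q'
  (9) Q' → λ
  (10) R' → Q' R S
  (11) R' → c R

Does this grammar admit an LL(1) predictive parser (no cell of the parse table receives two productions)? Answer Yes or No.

FIRST(Q) = {c}
FIRST(R) = {c}
FIRST(S) = {c}
FIRST(Q') = {λ, c}
FIRST(R') = {c}
FOLLOW(Q) = {$}
FOLLOW(R) = {$, c}
FOLLOW(S) = {$, c}
FOLLOW(Q') = {c}
FOLLOW(R') = {$, c}
Cell M[Q, c] receives both Q → R' R and Q → R' — the grammar is not LL(1).

No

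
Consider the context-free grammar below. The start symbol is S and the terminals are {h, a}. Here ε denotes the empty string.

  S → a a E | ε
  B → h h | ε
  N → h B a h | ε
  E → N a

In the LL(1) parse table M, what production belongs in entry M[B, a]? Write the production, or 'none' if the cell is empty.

B → ε

FIRST(S) = {ε, a}
FIRST(B) = {ε, h}
FIRST(N) = {ε, h}
FIRST(E) = {a, h}  (via N a)
FOLLOW(S) includes $ since S is the start symbol.
FOLLOW(B): in N→h B a h, B is followed by a h with FIRST {a}. Thus FOLLOW(B) = {a}.
For B → h h: FIRST(h h) = {h}, so it goes in M[B, t] for t ∈ {h}.
For B → ε: FIRST(ε) = {ε}, so it goes in M[B, t] for t ∈ {}; since ε ∈ FIRST, also for every t ∈ FOLLOW(B) = {a}.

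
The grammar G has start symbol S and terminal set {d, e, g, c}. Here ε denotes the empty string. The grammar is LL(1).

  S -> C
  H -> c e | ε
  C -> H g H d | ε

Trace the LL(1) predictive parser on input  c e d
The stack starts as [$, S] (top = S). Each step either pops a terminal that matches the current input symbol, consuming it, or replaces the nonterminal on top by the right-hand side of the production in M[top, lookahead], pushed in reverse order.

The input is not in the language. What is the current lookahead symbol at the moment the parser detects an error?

d

     Stack        Input    Action
  1  $ S          c e d $  expand S -> C
  2  $ C          c e d $  expand C -> H g H d
  3  $ d H g H    c e d $  expand H -> c e
  4  $ d H g e c  c e d $  match c
  5  $ d H g e    e d $    match e
  6  $ d H g      d $      error: top is terminal g but lookahead is d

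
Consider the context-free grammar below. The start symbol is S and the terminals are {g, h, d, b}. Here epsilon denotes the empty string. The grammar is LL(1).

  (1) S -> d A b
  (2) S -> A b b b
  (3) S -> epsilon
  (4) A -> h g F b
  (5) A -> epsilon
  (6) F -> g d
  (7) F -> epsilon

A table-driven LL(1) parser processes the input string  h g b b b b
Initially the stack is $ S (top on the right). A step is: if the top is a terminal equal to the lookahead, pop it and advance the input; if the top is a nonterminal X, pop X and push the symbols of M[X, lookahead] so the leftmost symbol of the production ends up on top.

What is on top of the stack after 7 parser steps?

step 1: stack=$ S  input=h g b b b b $  — expand S -> A b b b
step 2: stack=$ b b b A  input=h g b b b b $  — expand A -> h g F b
step 3: stack=$ b b b b F g h  input=h g b b b b $  — match h
step 4: stack=$ b b b b F g  input=g b b b b $  — match g
step 5: stack=$ b b b b F  input=b b b b $  — expand F -> epsilon
step 6: stack=$ b b b b  input=b b b b $  — match b
step 7: stack=$ b b b  input=b b b $  — match b
Stack after step 7: $ b b (top = b).

b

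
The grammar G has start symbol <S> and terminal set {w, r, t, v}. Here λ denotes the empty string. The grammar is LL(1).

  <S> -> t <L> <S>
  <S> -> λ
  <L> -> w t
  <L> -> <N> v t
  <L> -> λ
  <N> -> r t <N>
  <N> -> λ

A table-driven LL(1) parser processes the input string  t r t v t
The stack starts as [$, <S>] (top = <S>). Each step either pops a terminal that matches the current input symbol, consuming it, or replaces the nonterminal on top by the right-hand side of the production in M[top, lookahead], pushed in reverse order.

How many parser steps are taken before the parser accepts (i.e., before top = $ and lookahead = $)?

      Stack              Input        Action
   1  $ <S>              t r t v t $  expand <S> -> t <L> <S>
   2  $ <S> <L> t        t r t v t $  match t
   3  $ <S> <L>          r t v t $    expand <L> -> <N> v t
   4  $ <S> t v <N>      r t v t $    expand <N> -> r t <N>
   5  $ <S> t v <N> t r  r t v t $    match r
   6  $ <S> t v <N> t    t v t $      match t
   7  $ <S> t v <N>      v t $        expand <N> -> λ
   8  $ <S> t v          v t $        match v
   9  $ <S> t            t $          match t
  10  $ <S>              $            expand <S> -> λ
Accept reached after 10 steps.

10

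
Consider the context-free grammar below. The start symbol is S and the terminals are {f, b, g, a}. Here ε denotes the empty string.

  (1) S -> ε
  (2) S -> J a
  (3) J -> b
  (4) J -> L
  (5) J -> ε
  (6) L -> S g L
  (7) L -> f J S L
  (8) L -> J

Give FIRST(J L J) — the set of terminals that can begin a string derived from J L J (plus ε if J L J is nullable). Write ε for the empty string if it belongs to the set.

{ε, a, b, f, g}

FIRST(S) = {ε, a, b, f, g}  (via J a)
FIRST(J) = {ε, a, b, f, g}  (via L)
FIRST(L) = {ε, a, b, f, g}  (via S g L, J)
FIRST(J L J): take FIRST of each symbol in turn, carrying on past any symbol whose FIRST contains ε; result {ε, a, b, f, g}.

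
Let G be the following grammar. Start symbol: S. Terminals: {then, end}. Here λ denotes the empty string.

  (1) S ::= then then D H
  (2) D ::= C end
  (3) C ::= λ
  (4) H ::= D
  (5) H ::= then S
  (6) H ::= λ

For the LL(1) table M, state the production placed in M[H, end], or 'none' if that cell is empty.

FIRST(S): from S::=then then D H we get {then}. So FIRST(S) = {then}.
FIRST(C): from C::=λ we get {λ}. So FIRST(C) = {λ}.
FIRST(D): from D::=C end we get {end}. So FIRST(D) = {end}.
FIRST(H): from H::=D we get {end}; from H::=then S we get {then}; from H::=λ we get {λ}. So FIRST(H) = {λ, end, then}.
FOLLOW(S) includes $ since S is the start symbol.
FOLLOW(S): in H::=then S, the suffix after S is empty, so FOLLOW(S) ⊇ FOLLOW(H) = {$}. Thus FOLLOW(S) = {$}.
FOLLOW(H): in S::=then then D H, the suffix after H is empty, so FOLLOW(H) ⊇ FOLLOW(S) = {$}. Thus FOLLOW(H) = {$}.
For H ::= D: FIRST(D) = {end}, so it goes in M[H, t] for t ∈ {end}.
For H ::= then S: FIRST(then S) = {then}, so it goes in M[H, t] for t ∈ {then}.
For H ::= λ: FIRST(λ) = {λ}, so it goes in M[H, t] for t ∈ {}; since λ ∈ FIRST, also for every t ∈ FOLLOW(H) = {$}.

H ::= D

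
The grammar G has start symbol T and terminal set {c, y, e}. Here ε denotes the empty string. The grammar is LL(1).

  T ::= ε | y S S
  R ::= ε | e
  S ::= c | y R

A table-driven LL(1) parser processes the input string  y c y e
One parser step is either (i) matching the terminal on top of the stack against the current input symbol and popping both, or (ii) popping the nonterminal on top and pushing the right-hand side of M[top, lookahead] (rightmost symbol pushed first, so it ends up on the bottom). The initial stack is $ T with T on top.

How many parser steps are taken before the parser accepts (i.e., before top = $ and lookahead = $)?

     Stack    Input      Action
  1  $ T      y c y e $  expand T ::= y S S
  2  $ S S y  y c y e $  match y
  3  $ S S    c y e $    expand S ::= c
  4  $ S c    c y e $    match c
  5  $ S      y e $      expand S ::= y R
  6  $ R y    y e $      match y
  7  $ R      e $        expand R ::= e
  8  $ e      e $        match e
Accept reached after 8 steps.

8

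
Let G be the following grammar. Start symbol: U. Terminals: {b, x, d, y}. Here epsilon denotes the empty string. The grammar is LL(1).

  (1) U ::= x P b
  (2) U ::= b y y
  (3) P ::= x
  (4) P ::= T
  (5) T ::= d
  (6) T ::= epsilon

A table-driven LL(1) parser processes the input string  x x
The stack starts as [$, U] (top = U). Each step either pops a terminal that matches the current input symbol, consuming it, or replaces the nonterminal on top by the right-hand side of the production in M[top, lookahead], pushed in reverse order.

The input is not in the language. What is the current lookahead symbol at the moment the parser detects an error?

step 1: stack=$ U  input=x x $  — expand U ::= x P b
step 2: stack=$ b P x  input=x x $  — match x
step 3: stack=$ b P  input=x $  — expand P ::= x
step 4: stack=$ b x  input=x $  — match x
step 5: stack=$ b  input=$  — error: top is terminal b but lookahead is $

$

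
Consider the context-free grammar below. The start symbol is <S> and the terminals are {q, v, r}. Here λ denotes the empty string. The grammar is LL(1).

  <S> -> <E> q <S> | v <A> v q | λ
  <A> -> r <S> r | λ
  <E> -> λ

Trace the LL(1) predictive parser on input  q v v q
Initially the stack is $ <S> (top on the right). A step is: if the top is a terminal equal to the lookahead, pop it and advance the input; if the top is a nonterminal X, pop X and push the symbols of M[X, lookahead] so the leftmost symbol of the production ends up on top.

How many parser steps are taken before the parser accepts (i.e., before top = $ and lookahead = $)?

step 1: stack=$ <S>  input=q v v q $  — expand <S> -> <E> q <S>
step 2: stack=$ <S> q <E>  input=q v v q $  — expand <E> -> λ
step 3: stack=$ <S> q  input=q v v q $  — match q
step 4: stack=$ <S>  input=v v q $  — expand <S> -> v <A> v q
step 5: stack=$ q v <A> v  input=v v q $  — match v
step 6: stack=$ q v <A>  input=v q $  — expand <A> -> λ
step 7: stack=$ q v  input=v q $  — match v
step 8: stack=$ q  input=q $  — match q
Accept reached after 8 steps.

8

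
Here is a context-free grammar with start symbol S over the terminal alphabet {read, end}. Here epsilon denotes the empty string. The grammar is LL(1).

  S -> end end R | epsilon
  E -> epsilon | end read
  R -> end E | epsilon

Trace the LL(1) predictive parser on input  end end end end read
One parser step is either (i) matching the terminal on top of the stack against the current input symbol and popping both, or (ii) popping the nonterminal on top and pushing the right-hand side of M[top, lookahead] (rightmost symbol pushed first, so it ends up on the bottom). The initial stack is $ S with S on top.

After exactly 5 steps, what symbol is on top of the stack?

     Stack        Input                   Action
  1  $ S          end end end end read $  expand S -> end end R
  2  $ R end end  end end end end read $  match end
  3  $ R end      end end end read $      match end
  4  $ R          end end read $          expand R -> end E
  5  $ E end      end end read $          match end
Stack after step 5: $ E (top = E).

E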